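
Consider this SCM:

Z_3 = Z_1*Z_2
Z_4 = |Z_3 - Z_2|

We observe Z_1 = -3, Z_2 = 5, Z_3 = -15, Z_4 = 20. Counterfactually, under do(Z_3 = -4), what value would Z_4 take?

The intervention breaks the incoming arrows to Z_3: Z_3 = Z_1*Z_2 no longer applies, and Z_3 = -4.
Z_4 = |Z_3 - Z_2|  [with Z_3=-4, Z_2=5]  = 9

9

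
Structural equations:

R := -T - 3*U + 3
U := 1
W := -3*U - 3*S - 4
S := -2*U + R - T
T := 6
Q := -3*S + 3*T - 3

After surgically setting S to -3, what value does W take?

Under do(S=-3), the mechanism S := -2*U + R - T is discarded; S is fixed at -3.
W = -3*U - 3*S - 4  [with U=1, S=-3]  = 2

2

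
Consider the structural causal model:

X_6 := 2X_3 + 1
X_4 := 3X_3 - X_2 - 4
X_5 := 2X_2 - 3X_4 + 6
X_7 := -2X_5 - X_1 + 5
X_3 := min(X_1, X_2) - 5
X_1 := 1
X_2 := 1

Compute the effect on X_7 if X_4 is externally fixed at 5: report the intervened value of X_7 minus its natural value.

The intervention breaks the incoming arrows to X_4: X_4 := 3X_3 - X_2 - 4 no longer applies, and X_4 = 5.
X_5 = 2X_2 - 3X_4 + 6  [with X_2=1, X_4=5]  = -7
X_7 = -2X_5 - X_1 + 5  [with X_5=-7, X_1=1]  = 18
Without intervention: X_3 = min(X_1, X_2) - 5  [with X_1=1, X_2=1]  = -4; X_4 = 3X_3 - X_2 - 4  [with X_3=-4, X_2=1]  = -17; X_5 = 2X_2 - 3X_4 + 6  [with X_2=1, X_4=-17]  = 59; X_7 = -2X_5 - X_1 + 5  [with X_5=59, X_1=1]  = -114.
Change = 18 − (-114) = 132.

132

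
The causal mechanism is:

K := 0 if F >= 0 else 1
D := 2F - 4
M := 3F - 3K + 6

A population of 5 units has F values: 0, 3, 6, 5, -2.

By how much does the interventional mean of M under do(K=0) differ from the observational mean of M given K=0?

-3.3

Every unit gets K=0 under the intervention. M values become 6, 15, 24, 21, 0; E[M|do(K=0)] = 13.2.
E[M|K=0] averages over only the 4 units with K=0 (F = 0, 3, 6, 5): M = 6, 15, 24, 21, mean 16.5.
Difference = 13.2 − 16.5 = -3.3.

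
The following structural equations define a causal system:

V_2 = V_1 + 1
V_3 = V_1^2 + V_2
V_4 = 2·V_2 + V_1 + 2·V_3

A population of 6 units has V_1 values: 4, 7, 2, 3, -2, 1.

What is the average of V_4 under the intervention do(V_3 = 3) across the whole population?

Every unit gets V_3=3 under the intervention. V_4 values become 20, 29, 14, 17, 2, 11; E[V_4|do(V_3=3)] = 15.5.

15.5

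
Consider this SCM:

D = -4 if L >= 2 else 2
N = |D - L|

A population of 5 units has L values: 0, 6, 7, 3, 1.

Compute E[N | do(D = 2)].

2.6

Every unit gets D=2 under the intervention. N values become 2, 4, 5, 1, 1; E[N|do(D=2)] = 2.6.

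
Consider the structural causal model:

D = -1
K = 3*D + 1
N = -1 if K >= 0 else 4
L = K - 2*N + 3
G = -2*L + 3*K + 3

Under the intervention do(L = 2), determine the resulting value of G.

-7

Intervening sets L = 2 and removes its equation (L = K - 2*N + 3).
K = 3*D + 1  [with D=-1]  = -2
G = -2*L + 3*K + 3  [with L=2, K=-2]  = -7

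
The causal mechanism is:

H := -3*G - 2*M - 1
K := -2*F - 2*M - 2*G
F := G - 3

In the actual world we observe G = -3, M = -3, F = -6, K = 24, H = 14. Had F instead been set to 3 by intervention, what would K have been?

6

The intervention breaks the incoming arrows to F: F := G - 3 no longer applies, and F = 3.
K = -2*F - 2*M - 2*G  [with F=3, M=-3, G=-3]  = 6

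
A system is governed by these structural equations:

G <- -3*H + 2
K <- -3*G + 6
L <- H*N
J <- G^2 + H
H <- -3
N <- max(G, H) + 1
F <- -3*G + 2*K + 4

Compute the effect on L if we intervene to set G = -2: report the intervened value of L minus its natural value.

39

Under do(G=-2), the mechanism G <- -3*H + 2 is discarded; G is fixed at -2.
N = max(G, H) + 1  [with G=-2, H=-3]  = -1
L = H*N  [with H=-3, N=-1]  = 3
Without intervention: G = -3*H + 2  [with H=-3]  = 11; N = max(G, H) + 1  [with G=11, H=-3]  = 12; L = H*N  [with H=-3, N=12]  = -36.
Change = 3 − (-36) = 39.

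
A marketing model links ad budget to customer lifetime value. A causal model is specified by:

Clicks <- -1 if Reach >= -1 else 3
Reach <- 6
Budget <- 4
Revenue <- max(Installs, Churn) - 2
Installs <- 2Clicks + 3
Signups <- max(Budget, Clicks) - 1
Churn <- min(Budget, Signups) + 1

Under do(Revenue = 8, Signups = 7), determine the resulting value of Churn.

Setting Revenue = 8, Signups = 7 by intervention discards those variables' equations.
Churn = min(Budget, Signups) + 1  [with Budget=4, Signups=7]  = 5

5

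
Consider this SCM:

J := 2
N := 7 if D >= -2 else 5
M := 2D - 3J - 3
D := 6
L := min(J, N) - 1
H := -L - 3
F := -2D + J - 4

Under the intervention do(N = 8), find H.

The intervention breaks the incoming arrows to N: N := 7 if D >= -2 else 5 no longer applies, and N = 8.
L = min(J, N) - 1  [with J=2, N=8]  = 1
H = -L - 3  [with L=1]  = -4

-4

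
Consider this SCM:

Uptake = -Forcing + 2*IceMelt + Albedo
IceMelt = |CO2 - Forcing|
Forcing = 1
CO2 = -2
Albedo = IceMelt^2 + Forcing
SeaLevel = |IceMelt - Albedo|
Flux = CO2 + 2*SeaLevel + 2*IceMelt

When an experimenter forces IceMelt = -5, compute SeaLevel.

31

do(IceMelt=-5) replaces the equation IceMelt = |CO2 - Forcing| with the constant IceMelt = -5.
Albedo = IceMelt^2 + Forcing  [with IceMelt=-5, Forcing=1]  = 26
SeaLevel = |IceMelt - Albedo|  [with IceMelt=-5, Albedo=26]  = 31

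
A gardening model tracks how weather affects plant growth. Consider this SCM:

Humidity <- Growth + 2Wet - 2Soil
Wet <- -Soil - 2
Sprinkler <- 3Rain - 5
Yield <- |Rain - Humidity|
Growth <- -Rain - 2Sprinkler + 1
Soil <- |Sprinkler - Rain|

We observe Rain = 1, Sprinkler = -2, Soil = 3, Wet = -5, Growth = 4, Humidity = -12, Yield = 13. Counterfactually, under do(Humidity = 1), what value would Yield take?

0

Intervening sets Humidity = 1 and removes its equation (Humidity <- Growth + 2Wet - 2Soil).
Yield = |Rain - Humidity|  [with Rain=1, Humidity=1]  = 0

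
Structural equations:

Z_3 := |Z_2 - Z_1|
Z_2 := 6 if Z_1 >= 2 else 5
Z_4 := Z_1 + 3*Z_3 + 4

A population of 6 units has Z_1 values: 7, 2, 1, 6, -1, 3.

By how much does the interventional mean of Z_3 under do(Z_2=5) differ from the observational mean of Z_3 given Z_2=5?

do(Z_2=5) breaks Z_2's dependence on Z_1. With Z_2=5 fixed, Z_3 across the units is 2, 3, 4, 1, 6, 2, mean 3.
Conditioning on Z_2=5 selects the 2 unit(s) with Z_1 ∈ {1, -1}. Their Z_3 values: 4, 6. Mean = 5.
Difference = 3 − 5 = -2.

-2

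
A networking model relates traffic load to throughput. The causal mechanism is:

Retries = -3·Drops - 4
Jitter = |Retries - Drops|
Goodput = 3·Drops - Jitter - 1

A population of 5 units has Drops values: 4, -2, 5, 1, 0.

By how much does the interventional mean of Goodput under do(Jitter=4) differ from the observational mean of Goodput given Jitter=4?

do(Jitter=4) breaks Jitter's dependence on Drops. With Jitter=4 fixed, Goodput across the units is 7, -11, 10, -2, -5, mean -0.2.
Conditioning on Jitter=4 selects the 2 unit(s) with Drops ∈ {-2, 0}. Their Goodput values: -11, -5. Mean = -8.
Difference = -0.2 − (-8) = 7.8.

7.8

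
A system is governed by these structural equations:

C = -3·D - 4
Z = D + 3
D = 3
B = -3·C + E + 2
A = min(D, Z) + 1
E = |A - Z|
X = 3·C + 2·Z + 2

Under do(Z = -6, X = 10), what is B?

42

The joint intervention fixes Z = -6, X = 10, removing each variable's own equation.
A = min(D, Z) + 1  [with D=3, Z=-6]  = -5
C = -3·D - 4  [with D=3]  = -13
E = |A - Z|  [with A=-5, Z=-6]  = 1
B = -3·C + E + 2  [with C=-13, E=1]  = 42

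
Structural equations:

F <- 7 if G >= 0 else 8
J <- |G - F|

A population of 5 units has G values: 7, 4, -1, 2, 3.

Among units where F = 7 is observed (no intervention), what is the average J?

E[J|F=7] averages over only the 4 units with F=7 (G = 7, 4, 2, 3): J = 0, 3, 5, 4, mean 3.

3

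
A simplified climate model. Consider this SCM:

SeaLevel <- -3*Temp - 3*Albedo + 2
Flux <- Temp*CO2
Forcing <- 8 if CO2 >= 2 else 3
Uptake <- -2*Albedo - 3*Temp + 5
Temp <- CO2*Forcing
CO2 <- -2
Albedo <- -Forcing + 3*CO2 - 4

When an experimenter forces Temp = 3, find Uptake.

22

The intervention breaks the incoming arrows to Temp: Temp <- CO2*Forcing no longer applies, and Temp = 3.
Forcing = 8 if CO2 >= 2 else 3  [with CO2=-2]  = 3
Albedo = -Forcing + 3*CO2 - 4  [with Forcing=3, CO2=-2]  = -13
Uptake = -2*Albedo - 3*Temp + 5  [with Albedo=-13, Temp=3]  = 22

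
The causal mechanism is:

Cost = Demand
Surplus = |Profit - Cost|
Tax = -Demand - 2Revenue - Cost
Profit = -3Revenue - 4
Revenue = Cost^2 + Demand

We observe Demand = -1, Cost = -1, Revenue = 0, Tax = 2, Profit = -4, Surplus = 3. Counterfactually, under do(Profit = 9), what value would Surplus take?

The intervention breaks the incoming arrows to Profit: Profit = -3Revenue - 4 no longer applies, and Profit = 9.
Cost = Demand  [with Demand=-1]  = -1
Surplus = |Profit - Cost|  [with Profit=9, Cost=-1]  = 10

10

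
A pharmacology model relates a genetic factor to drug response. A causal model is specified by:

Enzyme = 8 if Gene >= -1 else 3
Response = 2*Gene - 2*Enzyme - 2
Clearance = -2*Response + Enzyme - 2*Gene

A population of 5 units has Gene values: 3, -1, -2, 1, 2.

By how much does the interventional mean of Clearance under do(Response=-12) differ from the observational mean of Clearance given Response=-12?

1.3

do(Response=-12) breaks Response's dependence on Gene. With Response=-12 fixed, Clearance across the units is 26, 34, 31, 30, 28, mean 29.8.
E[Clearance|Response=-12] averages over only the 2 units with Response=-12 (Gene = 3, -2): Clearance = 26, 31, mean 28.5.
Difference = 29.8 − 28.5 = 1.3.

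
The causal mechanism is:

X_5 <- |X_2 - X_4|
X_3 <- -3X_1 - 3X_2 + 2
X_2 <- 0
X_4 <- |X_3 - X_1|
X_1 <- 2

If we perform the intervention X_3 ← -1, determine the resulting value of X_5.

3

do(X_3=-1) replaces the equation X_3 <- -3X_1 - 3X_2 + 2 with the constant X_3 = -1.
X_4 = |X_3 - X_1|  [with X_3=-1, X_1=2]  = 3
X_5 = |X_2 - X_4|  [with X_2=0, X_4=3]  = 3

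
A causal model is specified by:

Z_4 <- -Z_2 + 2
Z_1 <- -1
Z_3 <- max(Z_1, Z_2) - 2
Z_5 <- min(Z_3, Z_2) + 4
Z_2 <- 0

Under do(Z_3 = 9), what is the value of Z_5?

4

do(Z_3=9) replaces the equation Z_3 <- max(Z_1, Z_2) - 2 with the constant Z_3 = 9.
Z_5 = min(Z_3, Z_2) + 4  [with Z_3=9, Z_2=0]  = 4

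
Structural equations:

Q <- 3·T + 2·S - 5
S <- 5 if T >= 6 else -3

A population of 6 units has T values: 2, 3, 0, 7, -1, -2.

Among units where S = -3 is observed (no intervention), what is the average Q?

-9.8

Conditioning on S=-3 selects the 5 unit(s) with T ∈ {2, 3, 0, -1, -2}. Their Q values: -5, -2, -11, -14, -17. Mean = -9.8.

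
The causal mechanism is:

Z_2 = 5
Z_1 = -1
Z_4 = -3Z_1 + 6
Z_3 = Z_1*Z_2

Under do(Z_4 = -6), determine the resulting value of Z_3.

-5

Under do(Z_4=-6), the mechanism Z_4 = -3Z_1 + 6 is discarded; Z_4 is fixed at -6.
Since Z_3 is not a descendant of the intervened variable, it is unaffected.
Z_3 = Z_1*Z_2  [with Z_1=-1, Z_2=5]  = -5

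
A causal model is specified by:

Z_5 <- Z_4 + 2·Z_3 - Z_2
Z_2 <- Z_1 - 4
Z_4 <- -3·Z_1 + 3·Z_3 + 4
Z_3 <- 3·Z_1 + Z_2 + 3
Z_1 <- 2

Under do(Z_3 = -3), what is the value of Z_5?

-15

do(Z_3=-3) replaces the equation Z_3 <- 3·Z_1 + Z_2 + 3 with the constant Z_3 = -3.
Z_2 = Z_1 - 4  [with Z_1=2]  = -2
Z_4 = -3·Z_1 + 3·Z_3 + 4  [with Z_1=2, Z_3=-3]  = -11
Z_5 = Z_4 + 2·Z_3 - Z_2  [with Z_4=-11, Z_3=-3, Z_2=-2]  = -15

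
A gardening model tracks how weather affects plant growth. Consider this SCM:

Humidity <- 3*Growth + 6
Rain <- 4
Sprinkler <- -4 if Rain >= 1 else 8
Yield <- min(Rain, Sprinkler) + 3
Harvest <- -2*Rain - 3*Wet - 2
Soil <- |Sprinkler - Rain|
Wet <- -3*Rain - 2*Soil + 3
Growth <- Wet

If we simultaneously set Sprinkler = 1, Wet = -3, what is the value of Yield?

Setting Sprinkler = 1, Wet = -3 by intervention discards those variables' equations.
Yield = min(Rain, Sprinkler) + 3  [with Rain=4, Sprinkler=1]  = 4

4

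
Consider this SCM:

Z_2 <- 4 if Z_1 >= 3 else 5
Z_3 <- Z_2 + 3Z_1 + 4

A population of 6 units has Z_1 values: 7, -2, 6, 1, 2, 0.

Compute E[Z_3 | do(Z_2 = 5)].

16

Every unit gets Z_2=5 under the intervention. Z_3 values become 30, 3, 27, 12, 15, 9; E[Z_3|do(Z_2=5)] = 16.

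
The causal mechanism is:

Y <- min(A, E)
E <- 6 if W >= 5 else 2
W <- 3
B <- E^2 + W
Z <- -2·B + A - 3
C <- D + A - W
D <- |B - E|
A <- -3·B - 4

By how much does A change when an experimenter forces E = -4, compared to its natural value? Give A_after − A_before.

-36

Under do(E=-4), the mechanism E <- 6 if W >= 5 else 2 is discarded; E is fixed at -4.
B = E^2 + W  [with E=-4, W=3]  = 19
A = -3·B - 4  [with B=19]  = -61
Without intervention: E = 6 if W >= 5 else 2  [with W=3]  = 2; B = E^2 + W  [with E=2, W=3]  = 7; A = -3·B - 4  [with B=7]  = -25.
Change = -61 − (-25) = -36.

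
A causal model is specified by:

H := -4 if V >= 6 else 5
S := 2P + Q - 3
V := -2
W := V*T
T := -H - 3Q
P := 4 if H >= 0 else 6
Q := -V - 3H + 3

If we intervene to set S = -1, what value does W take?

Intervening sets S = -1 and removes its equation (S := 2P + Q - 3).
Since W is not a descendant of the intervened variable, it is unaffected.
H = -4 if V >= 6 else 5  [with V=-2]  = 5
Q = -V - 3H + 3  [with V=-2, H=5]  = -10
T = -H - 3Q  [with H=5, Q=-10]  = 25
W = V*T  [with V=-2, T=25]  = -50

-50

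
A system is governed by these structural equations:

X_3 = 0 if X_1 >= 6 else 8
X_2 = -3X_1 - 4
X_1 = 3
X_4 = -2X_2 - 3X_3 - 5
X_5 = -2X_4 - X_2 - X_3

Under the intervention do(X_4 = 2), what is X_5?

Intervening sets X_4 = 2 and removes its equation (X_4 = -2X_2 - 3X_3 - 5).
X_2 = -3X_1 - 4  [with X_1=3]  = -13
X_3 = 0 if X_1 >= 6 else 8  [with X_1=3]  = 8
X_5 = -2X_4 - X_2 - X_3  [with X_4=2, X_2=-13, X_3=8]  = 1

1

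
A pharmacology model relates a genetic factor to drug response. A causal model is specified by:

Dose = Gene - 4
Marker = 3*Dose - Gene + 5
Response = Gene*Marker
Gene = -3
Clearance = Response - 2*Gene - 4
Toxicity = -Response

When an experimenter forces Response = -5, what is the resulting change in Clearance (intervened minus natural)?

Under do(Response=-5), the mechanism Response = Gene*Marker is discarded; Response is fixed at -5.
Clearance = Response - 2*Gene - 4  [with Response=-5, Gene=-3]  = -3
Without intervention: Dose = Gene - 4  [with Gene=-3]  = -7; Marker = 3*Dose - Gene + 5  [with Dose=-7, Gene=-3]  = -13; Response = Gene*Marker  [with Gene=-3, Marker=-13]  = 39; Clearance = Response - 2*Gene - 4  [with Response=39, Gene=-3]  = 41.
Change = -3 − 41 = -44.

-44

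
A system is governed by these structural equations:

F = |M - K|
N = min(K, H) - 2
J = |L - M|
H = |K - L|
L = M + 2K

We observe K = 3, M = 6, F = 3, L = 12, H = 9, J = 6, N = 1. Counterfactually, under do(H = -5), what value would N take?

-7

Under do(H=-5), the mechanism H = |K - L| is discarded; H is fixed at -5.
N = min(K, H) - 2  [with K=3, H=-5]  = -7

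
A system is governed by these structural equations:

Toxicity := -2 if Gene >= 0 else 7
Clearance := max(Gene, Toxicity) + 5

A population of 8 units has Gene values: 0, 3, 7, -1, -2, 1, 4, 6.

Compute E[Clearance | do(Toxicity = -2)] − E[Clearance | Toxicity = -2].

-1.25

Every unit gets Toxicity=-2 under the intervention. Clearance values become 5, 8, 12, 4, 3, 6, 9, 11; E[Clearance|do(Toxicity=-2)] = 7.25.
E[Clearance|Toxicity=-2] averages over only the 6 units with Toxicity=-2 (Gene = 0, 3, 7, 1, 4, 6): Clearance = 5, 8, 12, 6, 9, 11, mean 8.5.
Difference = 7.25 − 8.5 = -1.25.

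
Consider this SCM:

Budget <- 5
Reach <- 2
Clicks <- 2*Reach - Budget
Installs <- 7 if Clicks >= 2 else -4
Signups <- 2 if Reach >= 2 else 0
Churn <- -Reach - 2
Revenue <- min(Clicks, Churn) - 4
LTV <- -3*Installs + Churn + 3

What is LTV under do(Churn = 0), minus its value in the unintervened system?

Intervening sets Churn = 0 and removes its equation (Churn <- -Reach - 2).
Clicks = 2*Reach - Budget  [with Reach=2, Budget=5]  = -1
Installs = 7 if Clicks >= 2 else -4  [with Clicks=-1]  = -4
LTV = -3*Installs + Churn + 3  [with Installs=-4, Churn=0]  = 15
Without intervention: Clicks = 2*Reach - Budget  [with Reach=2, Budget=5]  = -1; Installs = 7 if Clicks >= 2 else -4  [with Clicks=-1]  = -4; Churn = -Reach - 2  [with Reach=2]  = -4; LTV = -3*Installs + Churn + 3  [with Installs=-4, Churn=-4]  = 11.
Change = 15 − 11 = 4.

4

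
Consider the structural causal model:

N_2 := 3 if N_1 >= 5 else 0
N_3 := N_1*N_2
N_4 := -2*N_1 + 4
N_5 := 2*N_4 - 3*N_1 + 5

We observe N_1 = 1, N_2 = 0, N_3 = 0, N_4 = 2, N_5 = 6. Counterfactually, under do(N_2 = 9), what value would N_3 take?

9

The intervention breaks the incoming arrows to N_2: N_2 := 3 if N_1 >= 5 else 0 no longer applies, and N_2 = 9.
N_3 = N_1*N_2  [with N_1=1, N_2=9]  = 9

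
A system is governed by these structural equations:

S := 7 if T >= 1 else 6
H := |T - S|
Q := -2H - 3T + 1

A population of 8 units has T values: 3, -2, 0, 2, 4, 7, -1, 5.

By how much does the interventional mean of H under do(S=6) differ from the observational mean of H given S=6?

do(S=6) breaks S's dependence on T. With S=6 fixed, H across the units is 3, 8, 6, 4, 2, 1, 7, 1, mean 4.
Observing S=6 restricts to units where S's equation naturally yields 6: T ∈ {-2, 0, -1}. In that subpopulation H = 8, 6, 7, mean 7.
Difference = 4 − 7 = -3.

-3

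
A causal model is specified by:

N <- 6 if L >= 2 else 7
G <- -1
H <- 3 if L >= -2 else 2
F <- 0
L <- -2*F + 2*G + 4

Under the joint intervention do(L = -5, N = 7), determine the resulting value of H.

Setting L = -5, N = 7 by intervention discards those variables' equations.
H = 3 if L >= -2 else 2  [with L=-5]  = 2

2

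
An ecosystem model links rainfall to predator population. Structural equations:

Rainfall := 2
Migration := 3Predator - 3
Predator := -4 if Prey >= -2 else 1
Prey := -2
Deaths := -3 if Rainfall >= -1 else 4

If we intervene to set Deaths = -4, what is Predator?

-4

Under do(Deaths=-4), the mechanism Deaths := -3 if Rainfall >= -1 else 4 is discarded; Deaths is fixed at -4.
Since Predator is not a descendant of the intervened variable, it is unaffected.
Predator = -4 if Prey >= -2 else 1  [with Prey=-2]  = -4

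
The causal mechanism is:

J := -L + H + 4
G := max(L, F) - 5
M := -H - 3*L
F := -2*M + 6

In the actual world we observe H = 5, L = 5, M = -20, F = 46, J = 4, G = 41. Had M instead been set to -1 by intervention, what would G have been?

The intervention breaks the incoming arrows to M: M := -H - 3*L no longer applies, and M = -1.
F = -2*M + 6  [with M=-1]  = 8
G = max(L, F) - 5  [with L=5, F=8]  = 3

3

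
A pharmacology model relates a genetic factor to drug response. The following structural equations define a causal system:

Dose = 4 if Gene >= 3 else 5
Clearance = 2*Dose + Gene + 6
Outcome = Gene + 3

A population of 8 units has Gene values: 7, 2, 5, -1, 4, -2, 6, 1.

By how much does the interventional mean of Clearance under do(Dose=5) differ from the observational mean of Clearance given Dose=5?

The intervention sets Dose=5 in all 8 units regardless of Gene. Recomputing Clearance per unit gives 23, 18, 21, 15, 20, 14, 22, 17; average 18.75.
E[Clearance|Dose=5] averages over only the 4 units with Dose=5 (Gene = 2, -1, -2, 1): Clearance = 18, 15, 14, 17, mean 16.
Difference = 18.75 − 16 = 2.75.

2.75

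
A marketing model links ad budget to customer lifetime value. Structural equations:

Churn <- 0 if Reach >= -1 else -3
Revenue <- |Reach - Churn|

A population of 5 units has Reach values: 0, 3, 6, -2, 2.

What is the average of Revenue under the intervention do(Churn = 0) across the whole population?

Under do(Churn=0), Churn's equation is replaced by Churn=0 for every unit. Per-unit Revenue: 0, 3, 6, 2, 2. Mean = 2.6.

2.6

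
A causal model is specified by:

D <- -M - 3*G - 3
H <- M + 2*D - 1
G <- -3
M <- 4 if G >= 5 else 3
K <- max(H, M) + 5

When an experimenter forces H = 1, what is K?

Intervening sets H = 1 and removes its equation (H <- M + 2*D - 1).
M = 4 if G >= 5 else 3  [with G=-3]  = 3
K = max(H, M) + 5  [with H=1, M=3]  = 8

8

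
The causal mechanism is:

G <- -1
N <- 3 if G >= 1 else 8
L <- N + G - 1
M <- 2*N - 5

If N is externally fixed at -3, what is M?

Under do(N=-3), the mechanism N <- 3 if G >= 1 else 8 is discarded; N is fixed at -3.
M = 2*N - 5  [with N=-3]  = -11

-11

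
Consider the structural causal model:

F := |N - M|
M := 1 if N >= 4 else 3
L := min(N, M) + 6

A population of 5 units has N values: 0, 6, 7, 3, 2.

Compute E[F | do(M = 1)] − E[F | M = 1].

-2.5

Under do(M=1), M's equation is replaced by M=1 for every unit. Per-unit F: 1, 5, 6, 2, 1. Mean = 3.
E[F|M=1] averages over only the 2 units with M=1 (N = 6, 7): F = 5, 6, mean 5.5.
Difference = 3 − 5.5 = -2.5.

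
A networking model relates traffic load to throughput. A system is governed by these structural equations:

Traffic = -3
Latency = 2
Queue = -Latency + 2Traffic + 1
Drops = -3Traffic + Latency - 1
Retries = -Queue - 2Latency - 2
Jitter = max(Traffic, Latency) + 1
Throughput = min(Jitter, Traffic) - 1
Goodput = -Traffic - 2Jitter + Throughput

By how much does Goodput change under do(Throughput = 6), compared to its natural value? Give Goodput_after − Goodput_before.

10

do(Throughput=6) replaces the equation Throughput = min(Jitter, Traffic) - 1 with the constant Throughput = 6.
Jitter = max(Traffic, Latency) + 1  [with Traffic=-3, Latency=2]  = 3
Goodput = -Traffic - 2Jitter + Throughput  [with Traffic=-3, Jitter=3, Throughput=6]  = 3
Without intervention: Jitter = max(Traffic, Latency) + 1  [with Traffic=-3, Latency=2]  = 3; Throughput = min(Jitter, Traffic) - 1  [with Jitter=3, Traffic=-3]  = -4; Goodput = -Traffic - 2Jitter + Throughput  [with Traffic=-3, Jitter=3, Throughput=-4]  = -7.
Change = 3 − (-7) = 10.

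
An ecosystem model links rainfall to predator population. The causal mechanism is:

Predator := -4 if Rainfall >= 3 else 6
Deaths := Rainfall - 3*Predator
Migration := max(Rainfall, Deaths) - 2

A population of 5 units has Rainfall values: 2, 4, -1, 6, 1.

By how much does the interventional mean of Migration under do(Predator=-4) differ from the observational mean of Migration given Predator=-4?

-2.6

do(Predator=-4) breaks Predator's dependence on Rainfall. With Predator=-4 fixed, Migration across the units is 12, 14, 9, 16, 11, mean 12.4.
Observing Predator=-4 restricts to units where Predator's equation naturally yields -4: Rainfall ∈ {4, 6}. In that subpopulation Migration = 14, 16, mean 15.
Difference = 12.4 − 15 = -2.6.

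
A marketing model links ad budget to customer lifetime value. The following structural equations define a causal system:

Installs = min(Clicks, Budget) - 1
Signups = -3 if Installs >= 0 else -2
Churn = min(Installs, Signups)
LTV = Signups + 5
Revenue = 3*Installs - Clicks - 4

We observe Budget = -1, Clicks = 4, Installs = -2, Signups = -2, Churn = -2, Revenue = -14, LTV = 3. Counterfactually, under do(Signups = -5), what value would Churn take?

Intervening sets Signups = -5 and removes its equation (Signups = -3 if Installs >= 0 else -2).
Installs = min(Clicks, Budget) - 1  [with Clicks=4, Budget=-1]  = -2
Churn = min(Installs, Signups)  [with Installs=-2, Signups=-5]  = -5

-5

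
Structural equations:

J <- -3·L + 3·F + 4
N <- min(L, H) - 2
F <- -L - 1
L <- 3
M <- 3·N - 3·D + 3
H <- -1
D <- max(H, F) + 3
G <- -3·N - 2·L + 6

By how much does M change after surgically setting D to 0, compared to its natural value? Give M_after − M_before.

Under do(D=0), the mechanism D <- max(H, F) + 3 is discarded; D is fixed at 0.
N = min(L, H) - 2  [with L=3, H=-1]  = -3
M = 3·N - 3·D + 3  [with N=-3, D=0]  = -6
Without intervention: F = -L - 1  [with L=3]  = -4; D = max(H, F) + 3  [with H=-1, F=-4]  = 2; N = min(L, H) - 2  [with L=3, H=-1]  = -3; M = 3·N - 3·D + 3  [with N=-3, D=2]  = -12.
Change = -6 − (-12) = 6.

6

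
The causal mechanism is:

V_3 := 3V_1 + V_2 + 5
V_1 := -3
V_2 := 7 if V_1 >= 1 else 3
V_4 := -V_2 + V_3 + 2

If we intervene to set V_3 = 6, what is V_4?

5

The intervention breaks the incoming arrows to V_3: V_3 := 3V_1 + V_2 + 5 no longer applies, and V_3 = 6.
V_2 = 7 if V_1 >= 1 else 3  [with V_1=-3]  = 3
V_4 = -V_2 + V_3 + 2  [with V_2=3, V_3=6]  = 5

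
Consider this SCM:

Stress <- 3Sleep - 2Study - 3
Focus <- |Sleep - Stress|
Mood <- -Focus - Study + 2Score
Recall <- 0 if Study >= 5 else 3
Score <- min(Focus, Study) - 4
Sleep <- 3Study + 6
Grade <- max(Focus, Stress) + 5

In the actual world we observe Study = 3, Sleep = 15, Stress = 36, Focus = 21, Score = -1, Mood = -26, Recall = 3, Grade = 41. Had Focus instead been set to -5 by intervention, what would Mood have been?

-16

Under do(Focus=-5), the mechanism Focus <- |Sleep - Stress| is discarded; Focus is fixed at -5.
Score = min(Focus, Study) - 4  [with Focus=-5, Study=3]  = -9
Mood = -Focus - Study + 2Score  [with Focus=-5, Study=3, Score=-9]  = -16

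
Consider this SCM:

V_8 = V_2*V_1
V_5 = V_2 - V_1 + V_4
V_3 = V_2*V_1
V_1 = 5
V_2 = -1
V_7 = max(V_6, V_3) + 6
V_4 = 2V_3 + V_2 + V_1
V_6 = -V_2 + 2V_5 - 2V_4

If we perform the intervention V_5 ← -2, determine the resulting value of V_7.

15

Under do(V_5=-2), the mechanism V_5 = V_2 - V_1 + V_4 is discarded; V_5 is fixed at -2.
V_3 = V_2*V_1  [with V_2=-1, V_1=5]  = -5
V_4 = 2V_3 + V_2 + V_1  [with V_3=-5, V_2=-1, V_1=5]  = -6
V_6 = -V_2 + 2V_5 - 2V_4  [with V_2=-1, V_5=-2, V_4=-6]  = 9
V_7 = max(V_6, V_3) + 6  [with V_6=9, V_3=-5]  = 15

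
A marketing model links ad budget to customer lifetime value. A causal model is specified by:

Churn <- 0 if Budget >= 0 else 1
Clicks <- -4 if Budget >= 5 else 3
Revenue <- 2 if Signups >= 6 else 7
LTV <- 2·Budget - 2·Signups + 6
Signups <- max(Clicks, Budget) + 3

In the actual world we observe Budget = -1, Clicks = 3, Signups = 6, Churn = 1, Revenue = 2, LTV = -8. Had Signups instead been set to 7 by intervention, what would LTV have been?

-10

The intervention breaks the incoming arrows to Signups: Signups <- max(Clicks, Budget) + 3 no longer applies, and Signups = 7.
LTV = 2·Budget - 2·Signups + 6  [with Budget=-1, Signups=7]  = -10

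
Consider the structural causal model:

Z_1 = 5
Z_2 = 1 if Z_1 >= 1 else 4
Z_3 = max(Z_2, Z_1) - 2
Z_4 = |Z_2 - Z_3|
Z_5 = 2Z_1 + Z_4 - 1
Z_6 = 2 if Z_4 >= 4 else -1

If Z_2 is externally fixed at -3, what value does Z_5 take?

15

do(Z_2=-3) replaces the equation Z_2 = 1 if Z_1 >= 1 else 4 with the constant Z_2 = -3.
Z_3 = max(Z_2, Z_1) - 2  [with Z_2=-3, Z_1=5]  = 3
Z_4 = |Z_2 - Z_3|  [with Z_2=-3, Z_3=3]  = 6
Z_5 = 2Z_1 + Z_4 - 1  [with Z_1=5, Z_4=6]  = 15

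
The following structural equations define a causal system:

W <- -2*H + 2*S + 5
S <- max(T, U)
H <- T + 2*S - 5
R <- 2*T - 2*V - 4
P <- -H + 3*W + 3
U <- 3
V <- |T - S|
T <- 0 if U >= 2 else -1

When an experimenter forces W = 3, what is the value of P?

do(W=3) replaces the equation W <- -2*H + 2*S + 5 with the constant W = 3.
T = 0 if U >= 2 else -1  [with U=3]  = 0
S = max(T, U)  [with T=0, U=3]  = 3
H = T + 2*S - 5  [with T=0, S=3]  = 1
P = -H + 3*W + 3  [with H=1, W=3]  = 11

11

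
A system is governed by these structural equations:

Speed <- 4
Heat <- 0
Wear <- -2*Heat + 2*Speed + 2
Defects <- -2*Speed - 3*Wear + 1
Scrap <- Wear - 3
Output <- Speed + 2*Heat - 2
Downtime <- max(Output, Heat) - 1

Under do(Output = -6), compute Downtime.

-1

Intervening sets Output = -6 and removes its equation (Output <- Speed + 2*Heat - 2).
Downtime = max(Output, Heat) - 1  [with Output=-6, Heat=0]  = -1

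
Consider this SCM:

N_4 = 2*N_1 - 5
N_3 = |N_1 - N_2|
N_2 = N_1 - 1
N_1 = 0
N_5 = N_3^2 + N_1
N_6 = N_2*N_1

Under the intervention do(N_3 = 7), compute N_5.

do(N_3=7) replaces the equation N_3 = |N_1 - N_2| with the constant N_3 = 7.
N_5 = N_3^2 + N_1  [with N_3=7, N_1=0]  = 49

49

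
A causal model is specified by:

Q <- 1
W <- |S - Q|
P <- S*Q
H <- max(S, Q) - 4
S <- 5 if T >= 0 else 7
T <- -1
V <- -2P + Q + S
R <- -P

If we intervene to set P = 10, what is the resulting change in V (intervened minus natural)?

Intervening sets P = 10 and removes its equation (P <- S*Q).
S = 5 if T >= 0 else 7  [with T=-1]  = 7
V = -2P + Q + S  [with P=10, Q=1, S=7]  = -12
Without intervention: S = 5 if T >= 0 else 7  [with T=-1]  = 7; P = S*Q  [with S=7, Q=1]  = 7; V = -2P + Q + S  [with P=7, Q=1, S=7]  = -6.
Change = -12 − (-6) = -6.

-6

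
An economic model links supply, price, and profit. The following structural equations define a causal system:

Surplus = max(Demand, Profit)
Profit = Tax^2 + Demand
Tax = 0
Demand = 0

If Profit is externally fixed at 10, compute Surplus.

10

The intervention breaks the incoming arrows to Profit: Profit = Tax^2 + Demand no longer applies, and Profit = 10.
Surplus = max(Demand, Profit)  [with Demand=0, Profit=10]  = 10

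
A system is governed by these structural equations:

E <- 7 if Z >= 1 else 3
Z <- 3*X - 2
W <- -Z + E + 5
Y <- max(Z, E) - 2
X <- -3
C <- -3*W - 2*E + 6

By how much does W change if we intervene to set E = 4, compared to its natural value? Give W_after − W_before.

The intervention breaks the incoming arrows to E: E <- 7 if Z >= 1 else 3 no longer applies, and E = 4.
Z = 3*X - 2  [with X=-3]  = -11
W = -Z + E + 5  [with Z=-11, E=4]  = 20
Without intervention: Z = 3*X - 2  [with X=-3]  = -11; E = 7 if Z >= 1 else 3  [with Z=-11]  = 3; W = -Z + E + 5  [with Z=-11, E=3]  = 19.
Change = 20 − 19 = 1.

1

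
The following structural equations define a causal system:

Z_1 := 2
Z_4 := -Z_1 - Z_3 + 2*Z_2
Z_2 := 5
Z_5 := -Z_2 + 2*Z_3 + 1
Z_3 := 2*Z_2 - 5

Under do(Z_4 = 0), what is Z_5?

Intervening sets Z_4 = 0 and removes its equation (Z_4 := -Z_1 - Z_3 + 2*Z_2).
No directed path runs from Z_4 to Z_5, so Z_5 keeps its natural value.
Z_3 = 2*Z_2 - 5  [with Z_2=5]  = 5
Z_5 = -Z_2 + 2*Z_3 + 1  [with Z_2=5, Z_3=5]  = 6

6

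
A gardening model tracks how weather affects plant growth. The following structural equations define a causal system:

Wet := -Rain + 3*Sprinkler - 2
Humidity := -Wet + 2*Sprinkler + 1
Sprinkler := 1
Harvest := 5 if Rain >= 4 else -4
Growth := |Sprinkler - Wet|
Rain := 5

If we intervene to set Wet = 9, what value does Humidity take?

-6

do(Wet=9) replaces the equation Wet := -Rain + 3*Sprinkler - 2 with the constant Wet = 9.
Humidity = -Wet + 2*Sprinkler + 1  [with Wet=9, Sprinkler=1]  = -6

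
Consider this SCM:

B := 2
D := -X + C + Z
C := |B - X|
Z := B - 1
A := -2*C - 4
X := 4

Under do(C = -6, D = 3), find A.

Setting C = -6, D = 3 by intervention discards those variables' equations.
A = -2*C - 4  [with C=-6]  = 8

8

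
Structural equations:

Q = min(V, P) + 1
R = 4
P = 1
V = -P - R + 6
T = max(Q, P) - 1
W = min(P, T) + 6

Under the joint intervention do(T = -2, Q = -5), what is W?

4

Setting T = -2, Q = -5 by intervention discards those variables' equations.
W = min(P, T) + 6  [with P=1, T=-2]  = 4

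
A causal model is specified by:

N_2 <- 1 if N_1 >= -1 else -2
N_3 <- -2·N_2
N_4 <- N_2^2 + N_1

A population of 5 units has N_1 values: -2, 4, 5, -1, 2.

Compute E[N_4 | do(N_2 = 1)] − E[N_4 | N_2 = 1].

-0.9

Every unit gets N_2=1 under the intervention. N_4 values become -1, 5, 6, 0, 3; E[N_4|do(N_2=1)] = 2.6.
Conditioning on N_2=1 selects the 4 unit(s) with N_1 ∈ {4, 5, -1, 2}. Their N_4 values: 5, 6, 0, 3. Mean = 3.5.
Difference = 2.6 − 3.5 = -0.9.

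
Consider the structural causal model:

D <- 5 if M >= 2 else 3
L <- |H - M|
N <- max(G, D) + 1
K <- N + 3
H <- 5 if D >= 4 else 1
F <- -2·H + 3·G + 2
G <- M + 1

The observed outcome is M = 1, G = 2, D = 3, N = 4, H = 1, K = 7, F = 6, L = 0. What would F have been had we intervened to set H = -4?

Under do(H=-4), the mechanism H <- 5 if D >= 4 else 1 is discarded; H is fixed at -4.
G = M + 1  [with M=1]  = 2
F = -2·H + 3·G + 2  [with H=-4, G=2]  = 16

16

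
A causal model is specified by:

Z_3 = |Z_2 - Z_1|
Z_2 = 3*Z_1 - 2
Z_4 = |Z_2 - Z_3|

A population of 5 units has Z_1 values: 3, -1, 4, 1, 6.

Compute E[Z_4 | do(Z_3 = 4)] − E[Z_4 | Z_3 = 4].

do(Z_3=4) breaks Z_3's dependence on Z_1. With Z_3=4 fixed, Z_4 across the units is 3, 9, 6, 3, 12, mean 6.6.
E[Z_4|Z_3=4] averages over only the 2 units with Z_3=4 (Z_1 = 3, -1): Z_4 = 3, 9, mean 6.
Difference = 6.6 − 6 = 0.6.

0.6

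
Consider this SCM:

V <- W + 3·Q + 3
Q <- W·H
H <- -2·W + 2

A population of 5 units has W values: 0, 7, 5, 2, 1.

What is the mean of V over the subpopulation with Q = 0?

3.5

E[V|Q=0] averages over only the 2 units with Q=0 (W = 0, 1): V = 3, 4, mean 3.5.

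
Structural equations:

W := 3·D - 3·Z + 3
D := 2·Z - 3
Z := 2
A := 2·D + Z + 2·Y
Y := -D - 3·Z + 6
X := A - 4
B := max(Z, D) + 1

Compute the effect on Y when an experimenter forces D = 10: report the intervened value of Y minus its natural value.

-9

The intervention breaks the incoming arrows to D: D := 2·Z - 3 no longer applies, and D = 10.
Y = -D - 3·Z + 6  [with D=10, Z=2]  = -10
Without intervention: D = 2·Z - 3  [with Z=2]  = 1; Y = -D - 3·Z + 6  [with D=1, Z=2]  = -1.
Change = -10 − (-1) = -9.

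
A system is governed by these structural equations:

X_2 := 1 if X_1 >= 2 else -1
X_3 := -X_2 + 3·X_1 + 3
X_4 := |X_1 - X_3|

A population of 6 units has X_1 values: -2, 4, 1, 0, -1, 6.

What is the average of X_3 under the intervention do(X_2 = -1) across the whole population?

8

Under do(X_2=-1), X_2's equation is replaced by X_2=-1 for every unit. Per-unit X_3: -2, 16, 7, 4, 1, 22. Mean = 8.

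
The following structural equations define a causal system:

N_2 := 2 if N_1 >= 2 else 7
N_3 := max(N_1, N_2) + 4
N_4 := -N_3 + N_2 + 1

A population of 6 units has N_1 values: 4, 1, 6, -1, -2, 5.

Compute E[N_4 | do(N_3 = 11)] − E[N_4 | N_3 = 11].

-2.5

Under do(N_3=11), N_3's equation is replaced by N_3=11 for every unit. Per-unit N_4: -8, -3, -8, -3, -3, -8. Mean = -5.5.
Observing N_3=11 restricts to units where N_3's equation naturally yields 11: N_1 ∈ {1, -1, -2}. In that subpopulation N_4 = -3, -3, -3, mean -3.
Difference = -5.5 − (-3) = -2.5.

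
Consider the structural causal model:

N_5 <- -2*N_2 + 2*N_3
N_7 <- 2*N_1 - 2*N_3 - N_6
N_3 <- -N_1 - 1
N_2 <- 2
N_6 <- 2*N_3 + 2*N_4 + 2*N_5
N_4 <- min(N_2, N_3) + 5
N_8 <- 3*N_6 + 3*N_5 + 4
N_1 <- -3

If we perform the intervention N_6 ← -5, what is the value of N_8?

Intervening sets N_6 = -5 and removes its equation (N_6 <- 2*N_3 + 2*N_4 + 2*N_5).
N_3 = -N_1 - 1  [with N_1=-3]  = 2
N_5 = -2*N_2 + 2*N_3  [with N_2=2, N_3=2]  = 0
N_8 = 3*N_6 + 3*N_5 + 4  [with N_6=-5, N_5=0]  = -11

-11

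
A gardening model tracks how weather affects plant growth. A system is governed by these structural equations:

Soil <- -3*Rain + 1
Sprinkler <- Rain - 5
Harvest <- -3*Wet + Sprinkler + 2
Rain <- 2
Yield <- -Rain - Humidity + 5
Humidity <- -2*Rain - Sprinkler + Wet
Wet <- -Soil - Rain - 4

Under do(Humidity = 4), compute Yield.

-1

The intervention breaks the incoming arrows to Humidity: Humidity <- -2*Rain - Sprinkler + Wet no longer applies, and Humidity = 4.
Yield = -Rain - Humidity + 5  [with Rain=2, Humidity=4]  = -1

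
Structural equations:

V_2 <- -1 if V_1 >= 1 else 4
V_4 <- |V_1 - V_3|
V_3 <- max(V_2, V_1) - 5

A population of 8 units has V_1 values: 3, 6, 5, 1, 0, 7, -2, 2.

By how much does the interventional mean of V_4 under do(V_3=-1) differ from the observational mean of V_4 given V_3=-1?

3

Under do(V_3=-1), V_3's equation is replaced by V_3=-1 for every unit. Per-unit V_4: 4, 7, 6, 2, 1, 8, 1, 3. Mean = 4.
E[V_4|V_3=-1] averages over only the 2 units with V_3=-1 (V_1 = 0, -2): V_4 = 1, 1, mean 1.
Difference = 4 − 1 = 3.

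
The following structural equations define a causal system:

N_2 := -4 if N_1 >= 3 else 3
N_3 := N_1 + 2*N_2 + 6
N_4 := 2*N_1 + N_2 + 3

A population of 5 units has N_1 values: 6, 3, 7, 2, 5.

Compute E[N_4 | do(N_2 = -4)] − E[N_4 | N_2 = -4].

do(N_2=-4) breaks N_2's dependence on N_1. With N_2=-4 fixed, N_4 across the units is 11, 5, 13, 3, 9, mean 8.2.
Conditioning on N_2=-4 selects the 4 unit(s) with N_1 ∈ {6, 3, 7, 5}. Their N_4 values: 11, 5, 13, 9. Mean = 9.5.
Difference = 8.2 − 9.5 = -1.3.

-1.3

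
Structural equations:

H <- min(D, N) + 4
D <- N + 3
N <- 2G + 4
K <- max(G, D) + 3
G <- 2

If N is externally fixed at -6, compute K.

Under do(N=-6), the mechanism N <- 2G + 4 is discarded; N is fixed at -6.
D = N + 3  [with N=-6]  = -3
K = max(G, D) + 3  [with G=2, D=-3]  = 5

5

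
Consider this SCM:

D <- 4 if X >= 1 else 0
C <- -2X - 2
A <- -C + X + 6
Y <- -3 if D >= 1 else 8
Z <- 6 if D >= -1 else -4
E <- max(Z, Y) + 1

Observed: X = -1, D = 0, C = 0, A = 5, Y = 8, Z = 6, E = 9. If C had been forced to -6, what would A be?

11

The intervention breaks the incoming arrows to C: C <- -2X - 2 no longer applies, and C = -6.
A = -C + X + 6  [with C=-6, X=-1]  = 11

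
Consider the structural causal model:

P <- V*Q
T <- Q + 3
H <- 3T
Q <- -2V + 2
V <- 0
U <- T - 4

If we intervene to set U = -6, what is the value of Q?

2

do(U=-6) replaces the equation U <- T - 4 with the constant U = -6.
Q is not downstream of the intervention, so its value is determined by the original equations.
Q = -2V + 2  [with V=0]  = 2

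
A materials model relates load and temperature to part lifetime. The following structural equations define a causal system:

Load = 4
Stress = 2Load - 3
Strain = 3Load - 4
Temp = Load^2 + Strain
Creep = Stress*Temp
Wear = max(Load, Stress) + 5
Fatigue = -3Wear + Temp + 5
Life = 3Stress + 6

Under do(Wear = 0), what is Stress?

do(Wear=0) replaces the equation Wear = max(Load, Stress) + 5 with the constant Wear = 0.
Stress is not downstream of the intervention, so its value is determined by the original equations.
Stress = 2Load - 3  [with Load=4]  = 5

5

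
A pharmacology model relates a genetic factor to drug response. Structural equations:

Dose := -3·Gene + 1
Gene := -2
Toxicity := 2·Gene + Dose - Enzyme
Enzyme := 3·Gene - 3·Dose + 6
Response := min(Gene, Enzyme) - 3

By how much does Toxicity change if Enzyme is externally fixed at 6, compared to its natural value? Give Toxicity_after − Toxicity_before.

do(Enzyme=6) replaces the equation Enzyme := 3·Gene - 3·Dose + 6 with the constant Enzyme = 6.
Dose = -3·Gene + 1  [with Gene=-2]  = 7
Toxicity = 2·Gene + Dose - Enzyme  [with Gene=-2, Dose=7, Enzyme=6]  = -3
Without intervention: Dose = -3·Gene + 1  [with Gene=-2]  = 7; Enzyme = 3·Gene - 3·Dose + 6  [with Gene=-2, Dose=7]  = -21; Toxicity = 2·Gene + Dose - Enzyme  [with Gene=-2, Dose=7, Enzyme=-21]  = 24.
Change = -3 − 24 = -27.

-27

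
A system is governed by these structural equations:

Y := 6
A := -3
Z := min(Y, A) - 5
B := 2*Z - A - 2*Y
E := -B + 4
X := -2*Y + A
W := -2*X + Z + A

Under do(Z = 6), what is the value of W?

The intervention breaks the incoming arrows to Z: Z := min(Y, A) - 5 no longer applies, and Z = 6.
X = -2*Y + A  [with Y=6, A=-3]  = -15
W = -2*X + Z + A  [with X=-15, Z=6, A=-3]  = 33

33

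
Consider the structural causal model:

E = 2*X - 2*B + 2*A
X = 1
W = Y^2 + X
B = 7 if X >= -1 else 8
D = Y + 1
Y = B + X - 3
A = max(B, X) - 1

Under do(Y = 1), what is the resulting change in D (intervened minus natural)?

-4

The intervention breaks the incoming arrows to Y: Y = B + X - 3 no longer applies, and Y = 1.
D = Y + 1  [with Y=1]  = 2
Without intervention: B = 7 if X >= -1 else 8  [with X=1]  = 7; Y = B + X - 3  [with B=7, X=1]  = 5; D = Y + 1  [with Y=5]  = 6.
Change = 2 − 6 = -4.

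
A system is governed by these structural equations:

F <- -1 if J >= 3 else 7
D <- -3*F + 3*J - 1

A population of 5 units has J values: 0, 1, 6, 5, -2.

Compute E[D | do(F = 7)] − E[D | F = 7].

do(F=7) breaks F's dependence on J. With F=7 fixed, D across the units is -22, -19, -4, -7, -28, mean -16.
E[D|F=7] averages over only the 3 units with F=7 (J = 0, 1, -2): D = -22, -19, -28, mean -23.
Difference = -16 − (-23) = 7.

7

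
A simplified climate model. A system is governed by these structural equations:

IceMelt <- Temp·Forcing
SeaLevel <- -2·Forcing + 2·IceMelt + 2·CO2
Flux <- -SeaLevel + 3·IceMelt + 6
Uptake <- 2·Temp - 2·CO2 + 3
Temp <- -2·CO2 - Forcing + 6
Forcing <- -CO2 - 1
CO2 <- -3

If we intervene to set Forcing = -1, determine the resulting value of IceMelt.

-13

Under do(Forcing=-1), the mechanism Forcing <- -CO2 - 1 is discarded; Forcing is fixed at -1.
Temp = -2·CO2 - Forcing + 6  [with CO2=-3, Forcing=-1]  = 13
IceMelt = Temp·Forcing  [with Temp=13, Forcing=-1]  = -13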